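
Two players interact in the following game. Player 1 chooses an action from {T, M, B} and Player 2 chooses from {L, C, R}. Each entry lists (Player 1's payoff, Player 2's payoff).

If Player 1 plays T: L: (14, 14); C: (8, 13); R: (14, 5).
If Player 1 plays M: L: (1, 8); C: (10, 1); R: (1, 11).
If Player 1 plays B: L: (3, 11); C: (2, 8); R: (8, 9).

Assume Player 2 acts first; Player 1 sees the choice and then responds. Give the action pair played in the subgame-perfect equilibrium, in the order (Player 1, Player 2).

Backward induction with Player 2 moving first.
- L: Player 1 compares 14, 1, 3 and picks T; Player 2 would get 14.
- C: Player 1 compares 8, 10, 2 and picks M; Player 2 would get 1.
- R: Player 1 compares 14, 1, 8 and picks T; Player 2 would get 5.
Among 14, 1, 5, the best is 14 at L. Subgame-perfect outcome: (T, L) with payoffs (14, 14).

(T, L)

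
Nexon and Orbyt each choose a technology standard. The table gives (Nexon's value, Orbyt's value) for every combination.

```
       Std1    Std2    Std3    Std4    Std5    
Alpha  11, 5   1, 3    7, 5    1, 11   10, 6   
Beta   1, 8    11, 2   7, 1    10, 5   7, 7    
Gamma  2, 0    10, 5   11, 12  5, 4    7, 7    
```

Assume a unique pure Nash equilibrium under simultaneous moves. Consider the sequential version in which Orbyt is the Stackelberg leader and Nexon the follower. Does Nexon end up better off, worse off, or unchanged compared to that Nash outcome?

unchanged

Nexon best-responds to each possible Orbyt move:
- Std1: BR = Alpha, leader payoff 5.
- Std2: BR = Beta, leader payoff 2.
- Std3: BR = Gamma, leader payoff 12.
- Std4: BR = Beta, leader payoff 5.
- Std5: BR = Alpha, leader payoff 6.
Maximizing over 5, 2, 12, 5, 6, Orbyt chooses Std3. Subgame-perfect outcome: (Gamma, Std3) with payoffs (11, 12).
Under simultaneous play:
Nexon's best replies: Std1→Alpha; Std2→Beta; Std3→Gamma; Std4→Beta; Std5→Alpha.
Orbyt's best replies: Alpha→Std4; Beta→Std1; Gamma→Std3.
The unique mutual best reply is (Gamma, Std3), giving (11, 12).
Nexon earns 11 sequentially versus 11 at the Nash outcome: unchanged.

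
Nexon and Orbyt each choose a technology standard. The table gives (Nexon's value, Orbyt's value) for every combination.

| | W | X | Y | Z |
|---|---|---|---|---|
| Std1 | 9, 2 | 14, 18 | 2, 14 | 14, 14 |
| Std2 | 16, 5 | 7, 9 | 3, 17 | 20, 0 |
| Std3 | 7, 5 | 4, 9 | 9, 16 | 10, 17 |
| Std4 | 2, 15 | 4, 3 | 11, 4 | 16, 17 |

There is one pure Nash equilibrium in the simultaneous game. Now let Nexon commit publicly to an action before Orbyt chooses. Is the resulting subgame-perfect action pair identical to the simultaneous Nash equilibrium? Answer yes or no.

Solve by backward induction (Nexon leads).
- Std1 → Orbyt plays X (best of 2, 18, 14, 14); Nexon gets 14.
- Std2 → Orbyt plays Y (best of 5, 9, 17, 0); Nexon gets 3.
- Std3 → Orbyt plays Z (best of 5, 9, 16, 17); Nexon gets 10.
- Std4 → Orbyt plays Z (best of 15, 3, 4, 17); Nexon gets 16.
Maximizing over 14, 3, 10, 16, Nexon chooses Std4. Subgame-perfect outcome: (Std4, Z) with payoffs (16, 17).
Under simultaneous play:
Nexon's best replies: W→Std2; X→Std1; Y→Std4; Z→Std2.
Orbyt's best replies: Std1→X; Std2→Y; Std3→Z; Std4→Z.
Only (Std1, X) has each player best-responding; Nash payoffs (14, 18).
Sequential outcome (Std4, Z) differs from the Nash profile (Std1, X).

no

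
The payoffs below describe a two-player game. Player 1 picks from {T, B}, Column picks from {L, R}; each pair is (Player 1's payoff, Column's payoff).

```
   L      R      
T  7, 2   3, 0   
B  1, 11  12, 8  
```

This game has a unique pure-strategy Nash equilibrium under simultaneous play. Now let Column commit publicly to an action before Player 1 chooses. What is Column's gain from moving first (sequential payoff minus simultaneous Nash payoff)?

Work backward from Player 1's decision.
- L → Player 1 plays T (best of 7, 1); Column gets 2.
- R → Player 1 plays B (best of 3, 12); Column gets 8.
Column's induced payoffs are 2, 8, so Column commits to R. Subgame-perfect outcome: (B, R) with payoffs (12, 8).
For the simultaneous game, intersect best replies.
Player 1's best replies: L→T; R→B.
Column's best replies: T→L; B→L.
Only (T, L) has each player best-responding; Nash payoffs (7, 2).
Column's commitment gain: 8 − 2 = 6.

6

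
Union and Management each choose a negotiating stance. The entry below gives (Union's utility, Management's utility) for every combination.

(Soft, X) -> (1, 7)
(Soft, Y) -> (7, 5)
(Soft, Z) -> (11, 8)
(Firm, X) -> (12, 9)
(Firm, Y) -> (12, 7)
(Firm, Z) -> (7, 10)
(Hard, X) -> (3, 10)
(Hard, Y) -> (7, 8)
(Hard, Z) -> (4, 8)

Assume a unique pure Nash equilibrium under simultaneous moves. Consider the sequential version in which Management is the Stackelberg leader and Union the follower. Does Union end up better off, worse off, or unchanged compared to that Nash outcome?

better off

Backward induction with Management moving first.
- X: BR = Firm, leader payoff 9.
- Y: BR = Firm, leader payoff 7.
- Z: BR = Soft, leader payoff 8.
Management's induced payoffs are 9, 7, 8, so Management commits to X. Subgame-perfect outcome: (Firm, X) with payoffs (12, 9).
Under simultaneous play:
Union's best replies: X→Firm; Y→Firm; Z→Soft.
Management's best replies: Soft→Z; Firm→Z; Hard→X.
The unique mutual best reply is (Soft, Z), giving (11, 8).
Union earns 12 sequentially versus 11 at the Nash outcome: better off.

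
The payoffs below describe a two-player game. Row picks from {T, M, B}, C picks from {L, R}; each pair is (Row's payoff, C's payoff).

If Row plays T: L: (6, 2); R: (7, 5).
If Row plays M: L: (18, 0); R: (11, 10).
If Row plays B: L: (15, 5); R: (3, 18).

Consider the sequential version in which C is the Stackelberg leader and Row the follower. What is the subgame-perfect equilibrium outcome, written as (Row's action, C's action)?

Backward induction with C moving first.
- L → Row plays M (best of 6, 18, 15); C gets 0.
- R → Row plays M (best of 7, 11, 3); C gets 10.
Among 0, 10, the best is 10 at R. Subgame-perfect outcome: (M, R) with payoffs (11, 10).

(M, R)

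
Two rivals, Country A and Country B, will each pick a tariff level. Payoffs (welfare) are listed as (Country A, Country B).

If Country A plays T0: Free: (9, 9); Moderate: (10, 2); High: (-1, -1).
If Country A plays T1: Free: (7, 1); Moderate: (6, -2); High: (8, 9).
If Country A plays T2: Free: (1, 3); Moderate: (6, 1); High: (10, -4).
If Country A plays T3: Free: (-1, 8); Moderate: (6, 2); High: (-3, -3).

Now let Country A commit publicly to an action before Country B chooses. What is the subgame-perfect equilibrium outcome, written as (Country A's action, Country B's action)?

(T0, Free)

Country B best-responds to each possible Country A move:
- T0 → Country B plays Free (best of 9, 2, -1); Country A gets 9.
- T1 → Country B plays High (best of 1, -2, 9); Country A gets 8.
- T2 → Country B plays Free (best of 3, 1, -4); Country A gets 1.
- T3 → Country B plays Free (best of 8, 2, -3); Country A gets -1.
Country A's induced payoffs are 9, 8, 1, -1, so Country A commits to T0. Subgame-perfect outcome: (T0, Free) with payoffs (9, 9).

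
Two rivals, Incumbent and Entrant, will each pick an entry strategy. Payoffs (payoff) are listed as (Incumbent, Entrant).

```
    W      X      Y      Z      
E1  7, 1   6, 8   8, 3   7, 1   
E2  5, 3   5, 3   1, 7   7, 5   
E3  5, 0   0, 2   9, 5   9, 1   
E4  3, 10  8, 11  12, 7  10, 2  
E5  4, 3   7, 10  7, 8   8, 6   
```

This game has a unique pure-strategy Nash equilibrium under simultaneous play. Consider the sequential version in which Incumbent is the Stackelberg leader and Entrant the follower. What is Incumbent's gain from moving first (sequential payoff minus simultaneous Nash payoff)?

Solve by backward induction (Incumbent leads).
- E1 → Entrant plays X (best of 1, 8, 3, 1); Incumbent gets 6.
- E2 → Entrant plays Y (best of 3, 3, 7, 5); Incumbent gets 1.
- E3 → Entrant plays Y (best of 0, 2, 5, 1); Incumbent gets 9.
- E4 → Entrant plays X (best of 10, 11, 7, 2); Incumbent gets 8.
- E5 → Entrant plays X (best of 3, 10, 8, 6); Incumbent gets 7.
Incumbent's induced payoffs are 6, 1, 9, 8, 7, so Incumbent commits to E3. Subgame-perfect outcome: (E3, Y) with payoffs (9, 5).
Now find the simultaneous Nash equilibrium.
Incumbent's best replies: W→E1; X→E4; Y→E4; Z→E4.
Entrant's best replies: E1→X; E2→Y; E3→Y; E4→X; E5→X.
The unique mutual best reply is (E4, X), giving (8, 11).
Incumbent's commitment gain: 9 − 8 = 1.

1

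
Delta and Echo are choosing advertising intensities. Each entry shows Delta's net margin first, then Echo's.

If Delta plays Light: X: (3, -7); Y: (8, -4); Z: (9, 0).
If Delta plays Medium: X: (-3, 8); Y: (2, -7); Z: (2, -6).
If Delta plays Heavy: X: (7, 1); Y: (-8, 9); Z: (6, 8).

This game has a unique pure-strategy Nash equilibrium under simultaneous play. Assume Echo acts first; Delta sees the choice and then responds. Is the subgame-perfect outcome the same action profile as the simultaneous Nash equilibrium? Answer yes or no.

no

Delta best-responds to each possible Echo move:
- X: Delta compares 3, -3, 7 and picks Heavy; Echo would get 1.
- Y: Delta compares 8, 2, -8 and picks Light; Echo would get -4.
- Z: Delta compares 9, 2, 6 and picks Light; Echo would get 0.
Maximizing over 1, -4, 0, Echo chooses X. Subgame-perfect outcome: (Heavy, X) with payoffs (7, 1).
Under simultaneous play:
Delta's best replies: X→Heavy; Y→Light; Z→Light.
Echo's best replies: Light→Z; Medium→X; Heavy→Y.
The unique mutual best reply is (Light, Z), giving (9, 0).
Sequential outcome (Heavy, X) differs from the Nash profile (Light, Z).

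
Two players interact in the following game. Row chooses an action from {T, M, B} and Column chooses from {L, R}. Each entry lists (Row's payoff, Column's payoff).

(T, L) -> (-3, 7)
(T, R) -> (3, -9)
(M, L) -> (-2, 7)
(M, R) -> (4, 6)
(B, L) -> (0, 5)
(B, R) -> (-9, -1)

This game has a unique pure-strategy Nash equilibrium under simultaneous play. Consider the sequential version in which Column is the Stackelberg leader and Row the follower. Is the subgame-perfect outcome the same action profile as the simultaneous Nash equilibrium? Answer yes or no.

Row best-responds to each possible Column move:
- L: BR = B, leader payoff 5.
- R: BR = M, leader payoff 6.
Column's induced payoffs are 5, 6, so Column commits to R. Subgame-perfect outcome: (M, R) with payoffs (4, 6).
For the simultaneous game, intersect best replies.
Row's best replies: L→B; R→M.
Column's best replies: T→L; M→L; B→L.
The unique mutual best reply is (B, L), giving (0, 5).
Sequential outcome (M, R) differs from the Nash profile (B, L).

no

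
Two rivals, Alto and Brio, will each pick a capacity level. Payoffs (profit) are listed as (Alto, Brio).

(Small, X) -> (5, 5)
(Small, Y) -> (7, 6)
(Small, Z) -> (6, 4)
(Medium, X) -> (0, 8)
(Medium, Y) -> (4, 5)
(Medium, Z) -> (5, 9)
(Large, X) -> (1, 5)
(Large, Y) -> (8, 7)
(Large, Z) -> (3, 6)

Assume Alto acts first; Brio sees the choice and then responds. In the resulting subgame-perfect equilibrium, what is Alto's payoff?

Backward induction with Alto moving first.
- Small: BR = Y, leader payoff 7.
- Medium: BR = Z, leader payoff 5.
- Large: BR = Y, leader payoff 8.
Among 7, 5, 8, the best is 8 at Large. Subgame-perfect outcome: (Large, Y) with payoffs (8, 7).

8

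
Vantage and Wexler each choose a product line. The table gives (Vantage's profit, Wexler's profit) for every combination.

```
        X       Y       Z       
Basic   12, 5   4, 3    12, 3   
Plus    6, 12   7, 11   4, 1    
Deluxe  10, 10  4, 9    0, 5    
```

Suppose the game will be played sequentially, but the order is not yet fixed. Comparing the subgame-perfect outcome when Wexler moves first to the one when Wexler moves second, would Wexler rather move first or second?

If Vantage leads: Wexler's best replies are Basic→X, Plus→X, Deluxe→X; Vantage's induced payoffs 12, 6, 10; outcome (Basic, X), payoffs (12, 5).
If Wexler leads: Vantage's best replies are X→Basic, Y→Plus, Z→Basic; Wexler's induced payoffs 5, 11, 3; outcome (Plus, Y), payoffs (7, 11).
Wexler gets 11 moving first and 5 moving second, so Wexler prefers to move first.

first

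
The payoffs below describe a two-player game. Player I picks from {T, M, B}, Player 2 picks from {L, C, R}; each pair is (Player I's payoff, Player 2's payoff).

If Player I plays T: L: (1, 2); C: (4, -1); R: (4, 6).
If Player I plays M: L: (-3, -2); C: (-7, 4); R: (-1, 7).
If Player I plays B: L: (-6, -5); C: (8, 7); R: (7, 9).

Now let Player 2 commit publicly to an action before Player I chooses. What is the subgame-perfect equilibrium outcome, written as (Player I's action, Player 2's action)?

(B, R)

Player I best-responds to each possible Player 2 move:
- L → Player I plays T (best of 1, -3, -6); Player 2 gets 2.
- C → Player I plays B (best of 4, -7, 8); Player 2 gets 7.
- R → Player I plays B (best of 4, -1, 7); Player 2 gets 9.
Among 2, 7, 9, the best is 9 at R. Subgame-perfect outcome: (B, R) with payoffs (7, 9).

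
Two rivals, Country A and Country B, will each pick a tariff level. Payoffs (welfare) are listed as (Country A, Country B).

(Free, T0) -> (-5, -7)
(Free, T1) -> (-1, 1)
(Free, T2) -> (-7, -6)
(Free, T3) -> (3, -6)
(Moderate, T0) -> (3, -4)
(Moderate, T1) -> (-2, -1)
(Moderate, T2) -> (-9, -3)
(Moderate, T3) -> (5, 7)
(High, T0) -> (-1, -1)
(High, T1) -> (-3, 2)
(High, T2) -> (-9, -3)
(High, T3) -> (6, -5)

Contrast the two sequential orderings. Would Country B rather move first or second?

If Country A leads: Country B's best replies are Free→T1, Moderate→T3, High→T1; Country A's induced payoffs -1, 5, -3; outcome (Moderate, T3), payoffs (5, 7).
If Country B leads: Country A's best replies are T0→Moderate, T1→Free, T2→Free, T3→High; Country B's induced payoffs -4, 1, -6, -5; outcome (Free, T1), payoffs (-1, 1).
Country B gets 1 moving first and 7 moving second, so Country B prefers to move second.

second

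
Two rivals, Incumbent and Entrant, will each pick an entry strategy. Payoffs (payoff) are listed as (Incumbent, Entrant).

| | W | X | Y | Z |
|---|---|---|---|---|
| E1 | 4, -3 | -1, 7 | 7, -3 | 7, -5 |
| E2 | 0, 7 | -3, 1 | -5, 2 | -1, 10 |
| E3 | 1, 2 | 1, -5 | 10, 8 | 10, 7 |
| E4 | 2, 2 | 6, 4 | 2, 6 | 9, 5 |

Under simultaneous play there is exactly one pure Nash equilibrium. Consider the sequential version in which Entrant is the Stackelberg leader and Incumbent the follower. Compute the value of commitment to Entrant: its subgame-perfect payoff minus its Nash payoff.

Work backward from Incumbent's decision.
- W: BR = E1, leader payoff -3.
- X: BR = E4, leader payoff 4.
- Y: BR = E3, leader payoff 8.
- Z: BR = E3, leader payoff 7.
Entrant's induced payoffs are -3, 4, 8, 7, so Entrant commits to Y. Subgame-perfect outcome: (E3, Y) with payoffs (10, 8).
Under simultaneous play:
Incumbent's best replies: W→E1; X→E4; Y→E3; Z→E3.
Entrant's best replies: E1→X; E2→Z; E3→Y; E4→Y.
The unique mutual best reply is (E3, Y), giving (10, 8).
Entrant's commitment gain: 8 − 8 = 0.

0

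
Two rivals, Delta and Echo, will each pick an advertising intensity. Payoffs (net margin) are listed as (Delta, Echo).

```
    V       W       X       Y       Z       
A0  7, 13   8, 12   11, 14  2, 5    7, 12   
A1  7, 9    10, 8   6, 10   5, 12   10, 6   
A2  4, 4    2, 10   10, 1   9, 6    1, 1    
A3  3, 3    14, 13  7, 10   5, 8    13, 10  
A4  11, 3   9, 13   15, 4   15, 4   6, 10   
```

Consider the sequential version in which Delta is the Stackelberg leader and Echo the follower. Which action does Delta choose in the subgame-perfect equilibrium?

Echo best-responds to each possible Delta move:
- A0: BR = X, leader payoff 11.
- A1: BR = Y, leader payoff 5.
- A2: BR = W, leader payoff 2.
- A3: BR = W, leader payoff 14.
- A4: BR = W, leader payoff 9.
Maximizing over 11, 5, 2, 14, 9, Delta chooses A3. Subgame-perfect outcome: (A3, W) with payoffs (14, 13).

A3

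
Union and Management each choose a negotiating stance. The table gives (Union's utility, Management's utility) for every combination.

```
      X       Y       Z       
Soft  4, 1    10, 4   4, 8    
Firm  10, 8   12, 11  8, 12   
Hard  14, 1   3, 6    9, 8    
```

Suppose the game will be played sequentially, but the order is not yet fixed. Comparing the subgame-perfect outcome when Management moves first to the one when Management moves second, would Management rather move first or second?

If Union leads: Management's best replies are Soft→Z, Firm→Z, Hard→Z; Union's induced payoffs 4, 8, 9; outcome (Hard, Z), payoffs (9, 8).
If Management leads: Union's best replies are X→Hard, Y→Firm, Z→Hard; Management's induced payoffs 1, 11, 8; outcome (Firm, Y), payoffs (12, 11).
Management gets 11 moving first and 8 moving second, so Management prefers to move first.

first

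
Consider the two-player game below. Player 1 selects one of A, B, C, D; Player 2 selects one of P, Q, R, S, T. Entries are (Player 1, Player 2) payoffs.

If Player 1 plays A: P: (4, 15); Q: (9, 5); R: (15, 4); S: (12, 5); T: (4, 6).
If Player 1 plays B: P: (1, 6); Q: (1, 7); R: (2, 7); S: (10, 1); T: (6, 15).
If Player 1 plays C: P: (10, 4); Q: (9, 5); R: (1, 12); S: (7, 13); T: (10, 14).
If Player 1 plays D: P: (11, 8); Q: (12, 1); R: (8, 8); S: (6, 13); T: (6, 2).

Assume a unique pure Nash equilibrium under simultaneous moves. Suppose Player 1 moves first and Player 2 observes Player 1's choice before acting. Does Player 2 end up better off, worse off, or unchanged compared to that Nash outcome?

unchanged

Backward induction with Player 1 moving first.
- A: Player 2 compares 15, 5, 4, 5, 6 and picks P; Player 1 would get 4.
- B: Player 2 compares 6, 7, 7, 1, 15 and picks T; Player 1 would get 6.
- C: Player 2 compares 4, 5, 12, 13, 14 and picks T; Player 1 would get 10.
- D: Player 2 compares 8, 1, 8, 13, 2 and picks S; Player 1 would get 6.
Among 4, 6, 10, 6, the best is 10 at C. Subgame-perfect outcome: (C, T) with payoffs (10, 14).
Under simultaneous play:
Player 1's best replies: P→D; Q→D; R→A; S→A; T→C.
Player 2's best replies: A→P; B→T; C→T; D→S.
Only (C, T) has each player best-responding; Nash payoffs (10, 14).
Player 2 earns 14 sequentially versus 14 at the Nash outcome: unchanged.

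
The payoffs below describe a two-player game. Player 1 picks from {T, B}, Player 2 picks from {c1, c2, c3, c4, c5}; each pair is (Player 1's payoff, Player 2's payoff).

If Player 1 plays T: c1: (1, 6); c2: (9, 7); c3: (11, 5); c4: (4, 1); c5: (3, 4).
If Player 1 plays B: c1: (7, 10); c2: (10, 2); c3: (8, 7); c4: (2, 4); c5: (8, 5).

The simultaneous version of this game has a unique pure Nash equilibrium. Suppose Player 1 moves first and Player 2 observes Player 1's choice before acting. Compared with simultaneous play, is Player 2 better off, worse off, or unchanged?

worse off

Player 2 best-responds to each possible Player 1 move:
- T: Player 2 compares 6, 7, 5, 1, 4 and picks c2; Player 1 would get 9.
- B: Player 2 compares 10, 2, 7, 4, 5 and picks c1; Player 1 would get 7.
Player 1's induced payoffs are 9, 7, so Player 1 commits to T. Subgame-perfect outcome: (T, c2) with payoffs (9, 7).
Now find the simultaneous Nash equilibrium.
Player 1's best replies: c1→B; c2→B; c3→T; c4→T; c5→B.
Player 2's best replies: T→c2; B→c1.
The unique mutual best reply is (B, c1), giving (7, 10).
Player 2 earns 7 sequentially versus 10 at the Nash outcome: worse off.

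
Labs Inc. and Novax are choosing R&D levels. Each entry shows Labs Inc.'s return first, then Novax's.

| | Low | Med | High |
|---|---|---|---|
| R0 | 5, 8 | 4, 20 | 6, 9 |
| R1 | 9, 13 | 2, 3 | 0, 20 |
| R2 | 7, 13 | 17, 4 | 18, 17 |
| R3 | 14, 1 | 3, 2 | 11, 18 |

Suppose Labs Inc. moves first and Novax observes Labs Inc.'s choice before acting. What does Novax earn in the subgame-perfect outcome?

Solve by backward induction (Labs Inc. leads).
- R0 → Novax plays Med (best of 8, 20, 9); Labs Inc. gets 4.
- R1 → Novax plays High (best of 13, 3, 20); Labs Inc. gets 0.
- R2 → Novax plays High (best of 13, 4, 17); Labs Inc. gets 18.
- R3 → Novax plays High (best of 1, 2, 18); Labs Inc. gets 11.
Maximizing over 4, 0, 18, 11, Labs Inc. chooses R2. Subgame-perfect outcome: (R2, High) with payoffs (18, 17).

17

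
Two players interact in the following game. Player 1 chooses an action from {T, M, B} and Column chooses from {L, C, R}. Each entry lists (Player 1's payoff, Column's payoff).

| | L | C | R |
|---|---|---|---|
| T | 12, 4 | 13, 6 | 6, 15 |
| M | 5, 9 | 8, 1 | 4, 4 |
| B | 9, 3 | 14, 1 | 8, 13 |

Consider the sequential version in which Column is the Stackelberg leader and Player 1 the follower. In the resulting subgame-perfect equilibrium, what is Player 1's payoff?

8

Backward induction with Column moving first.
- L → Player 1 plays T (best of 12, 5, 9); Column gets 4.
- C → Player 1 plays B (best of 13, 8, 14); Column gets 1.
- R → Player 1 plays B (best of 6, 4, 8); Column gets 13.
Among 4, 1, 13, the best is 13 at R. Subgame-perfect outcome: (B, R) with payoffs (8, 13).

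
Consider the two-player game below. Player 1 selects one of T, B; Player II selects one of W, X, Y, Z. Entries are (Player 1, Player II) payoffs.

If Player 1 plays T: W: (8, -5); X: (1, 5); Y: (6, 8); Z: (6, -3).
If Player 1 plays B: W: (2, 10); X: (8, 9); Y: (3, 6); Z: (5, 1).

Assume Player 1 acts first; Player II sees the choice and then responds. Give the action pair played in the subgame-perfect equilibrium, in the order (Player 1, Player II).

Solve by backward induction (Player 1 leads).
- T → Player II plays Y (best of -5, 5, 8, -3); Player 1 gets 6.
- B → Player II plays W (best of 10, 9, 6, 1); Player 1 gets 2.
Among 6, 2, the best is 6 at T. Subgame-perfect outcome: (T, Y) with payoffs (6, 8).

(T, Y)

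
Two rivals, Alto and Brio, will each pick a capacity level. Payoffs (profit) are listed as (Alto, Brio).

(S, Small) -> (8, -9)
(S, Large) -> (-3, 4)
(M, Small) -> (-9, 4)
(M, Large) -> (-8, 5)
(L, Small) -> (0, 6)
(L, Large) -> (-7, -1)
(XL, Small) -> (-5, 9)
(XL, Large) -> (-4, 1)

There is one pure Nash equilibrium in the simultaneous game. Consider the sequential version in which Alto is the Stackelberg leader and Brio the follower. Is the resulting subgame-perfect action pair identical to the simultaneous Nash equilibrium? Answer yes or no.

no

Brio best-responds to each possible Alto move:
- S: BR = Large, leader payoff -3.
- M: BR = Large, leader payoff -8.
- L: BR = Small, leader payoff 0.
- XL: BR = Small, leader payoff -5.
Among -3, -8, 0, -5, the best is 0 at L. Subgame-perfect outcome: (L, Small) with payoffs (0, 6).
Now find the simultaneous Nash equilibrium.
Alto's best replies: Small→S; Large→S.
Brio's best replies: S→Large; M→Large; L→Small; XL→Small.
Only (S, Large) has each player best-responding; Nash payoffs (-3, 4).
Sequential outcome (L, Small) differs from the Nash profile (S, Large).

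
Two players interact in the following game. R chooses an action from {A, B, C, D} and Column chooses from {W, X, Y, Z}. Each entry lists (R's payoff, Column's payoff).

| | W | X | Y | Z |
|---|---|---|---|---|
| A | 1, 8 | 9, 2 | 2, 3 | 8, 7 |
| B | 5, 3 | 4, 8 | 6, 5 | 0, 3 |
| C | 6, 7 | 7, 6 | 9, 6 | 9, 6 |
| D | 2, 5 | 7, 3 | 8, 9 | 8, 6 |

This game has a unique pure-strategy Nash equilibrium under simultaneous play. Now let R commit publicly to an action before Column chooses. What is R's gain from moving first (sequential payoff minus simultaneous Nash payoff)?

Column best-responds to each possible R move:
- A: BR = W, leader payoff 1.
- B: BR = X, leader payoff 4.
- C: BR = W, leader payoff 6.
- D: BR = Y, leader payoff 8.
Among 1, 4, 6, 8, the best is 8 at D. Subgame-perfect outcome: (D, Y) with payoffs (8, 9).
Now find the simultaneous Nash equilibrium.
R's best replies: W→C; X→A; Y→C; Z→C.
Column's best replies: A→W; B→X; C→W; D→Y.
The unique mutual best reply is (C, W), giving (6, 7).
R's commitment gain: 8 − 6 = 2.

2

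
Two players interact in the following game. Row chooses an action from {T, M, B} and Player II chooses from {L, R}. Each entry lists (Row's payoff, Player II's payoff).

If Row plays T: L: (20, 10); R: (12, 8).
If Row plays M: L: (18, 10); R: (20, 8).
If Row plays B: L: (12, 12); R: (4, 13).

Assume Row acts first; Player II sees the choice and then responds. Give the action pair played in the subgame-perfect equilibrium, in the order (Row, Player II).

(T, L)

Work backward from Player II's decision.
- T → Player II plays L (best of 10, 8); Row gets 20.
- M → Player II plays L (best of 10, 8); Row gets 18.
- B → Player II plays R (best of 12, 13); Row gets 4.
Maximizing over 20, 18, 4, Row chooses T. Subgame-perfect outcome: (T, L) with payoffs (20, 10).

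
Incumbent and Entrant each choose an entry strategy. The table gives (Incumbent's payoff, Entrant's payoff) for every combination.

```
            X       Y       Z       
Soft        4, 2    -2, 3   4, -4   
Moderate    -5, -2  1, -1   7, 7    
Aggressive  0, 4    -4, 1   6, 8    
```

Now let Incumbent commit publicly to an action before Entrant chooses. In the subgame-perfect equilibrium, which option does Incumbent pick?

Backward induction with Incumbent moving first.
- Soft: Entrant compares 2, 3, -4 and picks Y; Incumbent would get -2.
- Moderate: Entrant compares -2, -1, 7 and picks Z; Incumbent would get 7.
- Aggressive: Entrant compares 4, 1, 8 and picks Z; Incumbent would get 6.
Incumbent's induced payoffs are -2, 7, 6, so Incumbent commits to Moderate. Subgame-perfect outcome: (Moderate, Z) with payoffs (7, 7).

Moderate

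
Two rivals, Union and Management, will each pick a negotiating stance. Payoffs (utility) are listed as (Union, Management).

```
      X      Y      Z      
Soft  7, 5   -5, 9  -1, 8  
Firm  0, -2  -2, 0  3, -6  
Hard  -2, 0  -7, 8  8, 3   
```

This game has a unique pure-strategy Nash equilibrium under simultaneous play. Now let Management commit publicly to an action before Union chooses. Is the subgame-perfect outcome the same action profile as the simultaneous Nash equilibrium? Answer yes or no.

Solve by backward induction (Management leads).
- X → Union plays Soft (best of 7, 0, -2); Management gets 5.
- Y → Union plays Firm (best of -5, -2, -7); Management gets 0.
- Z → Union plays Hard (best of -1, 3, 8); Management gets 3.
Among 5, 0, 3, the best is 5 at X. Subgame-perfect outcome: (Soft, X) with payoffs (7, 5).
Under simultaneous play:
Union's best replies: X→Soft; Y→Firm; Z→Hard.
Management's best replies: Soft→Y; Firm→Y; Hard→Y.
Only (Firm, Y) has each player best-responding; Nash payoffs (-2, 0).
Sequential outcome (Soft, X) differs from the Nash profile (Firm, Y).

no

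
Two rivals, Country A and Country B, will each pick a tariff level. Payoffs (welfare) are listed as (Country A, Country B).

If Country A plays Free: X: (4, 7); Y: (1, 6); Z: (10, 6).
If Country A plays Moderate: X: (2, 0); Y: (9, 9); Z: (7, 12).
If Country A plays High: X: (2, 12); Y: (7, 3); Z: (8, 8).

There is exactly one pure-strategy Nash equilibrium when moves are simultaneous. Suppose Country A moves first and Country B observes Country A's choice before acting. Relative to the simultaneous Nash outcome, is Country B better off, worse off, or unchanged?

Backward induction with Country A moving first.
- Free: BR = X, leader payoff 4.
- Moderate: BR = Z, leader payoff 7.
- High: BR = X, leader payoff 2.
Country A's induced payoffs are 4, 7, 2, so Country A commits to Moderate. Subgame-perfect outcome: (Moderate, Z) with payoffs (7, 12).
Now find the simultaneous Nash equilibrium.
Country A's best replies: X→Free; Y→Moderate; Z→Free.
Country B's best replies: Free→X; Moderate→Z; High→X.
The unique mutual best reply is (Free, X), giving (4, 7).
Country B earns 12 sequentially versus 7 at the Nash outcome: better off.

better off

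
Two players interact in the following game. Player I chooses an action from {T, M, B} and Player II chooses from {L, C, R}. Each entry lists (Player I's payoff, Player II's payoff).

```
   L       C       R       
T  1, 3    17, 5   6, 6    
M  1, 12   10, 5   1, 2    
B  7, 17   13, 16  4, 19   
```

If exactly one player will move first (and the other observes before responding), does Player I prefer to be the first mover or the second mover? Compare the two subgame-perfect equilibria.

If Player I leads: Player II's best replies are T→R, M→L, B→R; Player I's induced payoffs 6, 1, 4; outcome (T, R), payoffs (6, 6).
If Player II leads: Player I's best replies are L→B, C→T, R→T; Player II's induced payoffs 17, 5, 6; outcome (B, L), payoffs (7, 17).
Player I gets 6 moving first and 7 moving second, so Player I prefers to move second.

second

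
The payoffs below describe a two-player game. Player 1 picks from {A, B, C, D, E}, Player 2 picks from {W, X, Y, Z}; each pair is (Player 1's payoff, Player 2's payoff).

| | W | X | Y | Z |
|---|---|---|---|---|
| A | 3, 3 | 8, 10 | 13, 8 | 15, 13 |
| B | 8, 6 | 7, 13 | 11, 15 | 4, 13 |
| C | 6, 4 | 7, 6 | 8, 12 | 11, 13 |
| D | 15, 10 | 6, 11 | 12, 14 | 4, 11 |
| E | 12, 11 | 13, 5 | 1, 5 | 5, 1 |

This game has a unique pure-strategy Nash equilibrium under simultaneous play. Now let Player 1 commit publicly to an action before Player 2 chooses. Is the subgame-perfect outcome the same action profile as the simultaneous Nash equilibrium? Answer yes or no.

yes

Backward induction with Player 1 moving first.
- A: Player 2 compares 3, 10, 8, 13 and picks Z; Player 1 would get 15.
- B: Player 2 compares 6, 13, 15, 13 and picks Y; Player 1 would get 11.
- C: Player 2 compares 4, 6, 12, 13 and picks Z; Player 1 would get 11.
- D: Player 2 compares 10, 11, 14, 11 and picks Y; Player 1 would get 12.
- E: Player 2 compares 11, 5, 5, 1 and picks W; Player 1 would get 12.
Maximizing over 15, 11, 11, 12, 12, Player 1 chooses A. Subgame-perfect outcome: (A, Z) with payoffs (15, 13).
Now find the simultaneous Nash equilibrium.
Player 1's best replies: W→D; X→E; Y→A; Z→A.
Player 2's best replies: A→Z; B→Y; C→Z; D→Y; E→W.
The unique mutual best reply is (A, Z), giving (15, 13).
Sequential outcome (A, Z) coincides with the Nash profile (A, Z).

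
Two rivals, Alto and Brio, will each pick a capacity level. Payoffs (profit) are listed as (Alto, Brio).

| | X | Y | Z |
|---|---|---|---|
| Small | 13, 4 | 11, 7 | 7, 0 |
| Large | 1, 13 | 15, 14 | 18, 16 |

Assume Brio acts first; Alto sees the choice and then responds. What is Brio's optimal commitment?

Backward induction with Brio moving first.
- X: Alto compares 13, 1 and picks Small; Brio would get 4.
- Y: Alto compares 11, 15 and picks Large; Brio would get 14.
- Z: Alto compares 7, 18 and picks Large; Brio would get 16.
Maximizing over 4, 14, 16, Brio chooses Z. Subgame-perfect outcome: (Large, Z) with payoffs (18, 16).

Z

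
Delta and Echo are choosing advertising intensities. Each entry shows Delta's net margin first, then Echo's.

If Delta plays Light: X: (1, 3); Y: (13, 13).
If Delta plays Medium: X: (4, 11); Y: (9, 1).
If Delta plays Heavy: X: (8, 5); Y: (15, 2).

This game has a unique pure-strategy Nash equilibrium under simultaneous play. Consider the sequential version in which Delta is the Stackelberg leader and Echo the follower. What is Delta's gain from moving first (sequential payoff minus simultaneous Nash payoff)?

5

Work backward from Echo's decision.
- Light: Echo compares 3, 13 and picks Y; Delta would get 13.
- Medium: Echo compares 11, 1 and picks X; Delta would get 4.
- Heavy: Echo compares 5, 2 and picks X; Delta would get 8.
Among 13, 4, 8, the best is 13 at Light. Subgame-perfect outcome: (Light, Y) with payoffs (13, 13).
For the simultaneous game, intersect best replies.
Delta's best replies: X→Heavy; Y→Heavy.
Echo's best replies: Light→Y; Medium→X; Heavy→X.
The unique mutual best reply is (Heavy, X), giving (8, 5).
Delta's commitment gain: 13 − 8 = 5.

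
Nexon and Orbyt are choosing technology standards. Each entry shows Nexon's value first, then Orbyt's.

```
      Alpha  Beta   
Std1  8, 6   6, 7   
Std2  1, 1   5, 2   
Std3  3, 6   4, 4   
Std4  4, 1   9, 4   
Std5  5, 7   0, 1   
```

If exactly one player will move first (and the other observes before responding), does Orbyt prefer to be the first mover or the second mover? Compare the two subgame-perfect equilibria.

If Nexon leads: Orbyt's best replies are Std1→Beta, Std2→Beta, Std3→Alpha, Std4→Beta, Std5→Alpha; Nexon's induced payoffs 6, 5, 3, 9, 5; outcome (Std4, Beta), payoffs (9, 4).
If Orbyt leads: Nexon's best replies are Alpha→Std1, Beta→Std4; Orbyt's induced payoffs 6, 4; outcome (Std1, Alpha), payoffs (8, 6).
Orbyt gets 6 moving first and 4 moving second, so Orbyt prefers to move first.

first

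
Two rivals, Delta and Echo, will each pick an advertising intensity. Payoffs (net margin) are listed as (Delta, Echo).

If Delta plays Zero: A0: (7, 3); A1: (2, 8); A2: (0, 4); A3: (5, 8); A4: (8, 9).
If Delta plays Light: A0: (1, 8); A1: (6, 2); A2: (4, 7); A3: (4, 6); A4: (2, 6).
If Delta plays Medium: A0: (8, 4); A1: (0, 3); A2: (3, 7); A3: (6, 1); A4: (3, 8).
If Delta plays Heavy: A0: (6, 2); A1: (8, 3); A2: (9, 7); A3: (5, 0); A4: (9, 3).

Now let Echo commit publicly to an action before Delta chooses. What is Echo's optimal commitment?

Work backward from Delta's decision.
- A0 → Delta plays Medium (best of 7, 1, 8, 6); Echo gets 4.
- A1 → Delta plays Heavy (best of 2, 6, 0, 8); Echo gets 3.
- A2 → Delta plays Heavy (best of 0, 4, 3, 9); Echo gets 7.
- A3 → Delta plays Medium (best of 5, 4, 6, 5); Echo gets 1.
- A4 → Delta plays Heavy (best of 8, 2, 3, 9); Echo gets 3.
Echo's induced payoffs are 4, 3, 7, 1, 3, so Echo commits to A2. Subgame-perfect outcome: (Heavy, A2) with payoffs (9, 7).

A2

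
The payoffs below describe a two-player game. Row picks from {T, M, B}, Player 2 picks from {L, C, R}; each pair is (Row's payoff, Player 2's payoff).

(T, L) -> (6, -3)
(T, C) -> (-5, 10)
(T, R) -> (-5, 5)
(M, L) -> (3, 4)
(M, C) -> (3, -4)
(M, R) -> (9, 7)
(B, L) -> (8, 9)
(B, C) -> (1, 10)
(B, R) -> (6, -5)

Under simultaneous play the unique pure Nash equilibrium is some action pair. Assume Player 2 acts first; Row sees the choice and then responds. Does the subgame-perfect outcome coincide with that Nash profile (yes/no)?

no

Row best-responds to each possible Player 2 move:
- L: BR = B, leader payoff 9.
- C: BR = M, leader payoff -4.
- R: BR = M, leader payoff 7.
Player 2's induced payoffs are 9, -4, 7, so Player 2 commits to L. Subgame-perfect outcome: (B, L) with payoffs (8, 9).
Under simultaneous play:
Row's best replies: L→B; C→M; R→M.
Player 2's best replies: T→C; M→R; B→C.
The unique mutual best reply is (M, R), giving (9, 7).
Sequential outcome (B, L) differs from the Nash profile (M, R).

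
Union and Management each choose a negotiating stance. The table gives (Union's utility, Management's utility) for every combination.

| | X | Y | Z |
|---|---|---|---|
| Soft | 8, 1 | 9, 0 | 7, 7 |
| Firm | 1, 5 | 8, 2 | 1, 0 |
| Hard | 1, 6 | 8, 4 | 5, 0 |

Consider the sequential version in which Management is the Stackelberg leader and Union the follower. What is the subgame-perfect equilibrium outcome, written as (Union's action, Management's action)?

Backward induction with Management moving first.
- X: BR = Soft, leader payoff 1.
- Y: BR = Soft, leader payoff 0.
- Z: BR = Soft, leader payoff 7.
Among 1, 0, 7, the best is 7 at Z. Subgame-perfect outcome: (Soft, Z) with payoffs (7, 7).

(Soft, Z)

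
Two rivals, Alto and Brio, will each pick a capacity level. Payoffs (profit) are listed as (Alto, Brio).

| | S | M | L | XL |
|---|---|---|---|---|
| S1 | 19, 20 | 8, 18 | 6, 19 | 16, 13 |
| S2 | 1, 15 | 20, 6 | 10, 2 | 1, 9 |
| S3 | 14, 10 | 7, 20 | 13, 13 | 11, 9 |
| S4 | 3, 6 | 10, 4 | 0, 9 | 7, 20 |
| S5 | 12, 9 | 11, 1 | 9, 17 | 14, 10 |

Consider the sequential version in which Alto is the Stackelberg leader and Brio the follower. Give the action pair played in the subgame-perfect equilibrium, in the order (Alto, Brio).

(S1, S)

Work backward from Brio's decision.
- S1: BR = S, leader payoff 19.
- S2: BR = S, leader payoff 1.
- S3: BR = M, leader payoff 7.
- S4: BR = XL, leader payoff 7.
- S5: BR = L, leader payoff 9.
Maximizing over 19, 1, 7, 7, 9, Alto chooses S1. Subgame-perfect outcome: (S1, S) with payoffs (19, 20).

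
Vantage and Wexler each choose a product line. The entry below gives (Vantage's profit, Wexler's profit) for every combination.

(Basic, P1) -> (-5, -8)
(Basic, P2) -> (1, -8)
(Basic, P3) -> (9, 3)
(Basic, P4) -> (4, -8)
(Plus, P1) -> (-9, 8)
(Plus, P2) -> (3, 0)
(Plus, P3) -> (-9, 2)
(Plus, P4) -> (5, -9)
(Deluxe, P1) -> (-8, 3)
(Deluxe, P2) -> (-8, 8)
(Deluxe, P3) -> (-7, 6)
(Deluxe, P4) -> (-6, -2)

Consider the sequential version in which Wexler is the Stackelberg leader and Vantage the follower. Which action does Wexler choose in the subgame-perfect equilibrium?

P3

Solve by backward induction (Wexler leads).
- P1 → Vantage plays Basic (best of -5, -9, -8); Wexler gets -8.
- P2 → Vantage plays Plus (best of 1, 3, -8); Wexler gets 0.
- P3 → Vantage plays Basic (best of 9, -9, -7); Wexler gets 3.
- P4 → Vantage plays Plus (best of 4, 5, -6); Wexler gets -9.
Wexler's induced payoffs are -8, 0, 3, -9, so Wexler commits to P3. Subgame-perfect outcome: (Basic, P3) with payoffs (9, 3).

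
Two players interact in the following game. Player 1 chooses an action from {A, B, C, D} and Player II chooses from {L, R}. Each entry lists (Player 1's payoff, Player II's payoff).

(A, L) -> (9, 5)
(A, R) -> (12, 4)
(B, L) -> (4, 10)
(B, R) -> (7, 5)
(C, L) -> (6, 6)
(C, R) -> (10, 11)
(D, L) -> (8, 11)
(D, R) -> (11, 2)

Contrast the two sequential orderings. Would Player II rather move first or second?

If Player 1 leads: Player II's best replies are A→L, B→L, C→R, D→L; Player 1's induced payoffs 9, 4, 10, 8; outcome (C, R), payoffs (10, 11).
If Player II leads: Player 1's best replies are L→A, R→A; Player II's induced payoffs 5, 4; outcome (A, L), payoffs (9, 5).
Player II gets 5 moving first and 11 moving second, so Player II prefers to move second.

second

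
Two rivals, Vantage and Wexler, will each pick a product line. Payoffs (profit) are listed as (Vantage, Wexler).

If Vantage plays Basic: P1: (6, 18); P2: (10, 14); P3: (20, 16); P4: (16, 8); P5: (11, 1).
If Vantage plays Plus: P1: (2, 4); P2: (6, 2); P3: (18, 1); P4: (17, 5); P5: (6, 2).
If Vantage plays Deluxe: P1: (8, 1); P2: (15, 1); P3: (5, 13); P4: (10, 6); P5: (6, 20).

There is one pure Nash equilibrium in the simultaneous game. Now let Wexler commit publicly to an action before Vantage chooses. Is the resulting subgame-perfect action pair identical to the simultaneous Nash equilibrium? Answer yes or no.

Vantage best-responds to each possible Wexler move:
- P1: Vantage compares 6, 2, 8 and picks Deluxe; Wexler would get 1.
- P2: Vantage compares 10, 6, 15 and picks Deluxe; Wexler would get 1.
- P3: Vantage compares 20, 18, 5 and picks Basic; Wexler would get 16.
- P4: Vantage compares 16, 17, 10 and picks Plus; Wexler would get 5.
- P5: Vantage compares 11, 6, 6 and picks Basic; Wexler would get 1.
Wexler's induced payoffs are 1, 1, 16, 5, 1, so Wexler commits to P3. Subgame-perfect outcome: (Basic, P3) with payoffs (20, 16).
For the simultaneous game, intersect best replies.
Vantage's best replies: P1→Deluxe; P2→Deluxe; P3→Basic; P4→Plus; P5→Basic.
Wexler's best replies: Basic→P1; Plus→P4; Deluxe→P5.
The unique mutual best reply is (Plus, P4), giving (17, 5).
Sequential outcome (Basic, P3) differs from the Nash profile (Plus, P4).

no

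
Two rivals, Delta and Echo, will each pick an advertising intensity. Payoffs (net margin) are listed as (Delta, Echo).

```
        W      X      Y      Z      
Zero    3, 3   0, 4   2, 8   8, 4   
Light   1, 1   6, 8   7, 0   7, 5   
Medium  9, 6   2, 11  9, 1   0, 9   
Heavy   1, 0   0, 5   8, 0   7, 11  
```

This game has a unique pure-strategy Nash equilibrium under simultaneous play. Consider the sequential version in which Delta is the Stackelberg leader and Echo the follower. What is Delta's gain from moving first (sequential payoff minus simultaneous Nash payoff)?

Echo best-responds to each possible Delta move:
- Zero: BR = Y, leader payoff 2.
- Light: BR = X, leader payoff 6.
- Medium: BR = X, leader payoff 2.
- Heavy: BR = Z, leader payoff 7.
Maximizing over 2, 6, 2, 7, Delta chooses Heavy. Subgame-perfect outcome: (Heavy, Z) with payoffs (7, 11).
Under simultaneous play:
Delta's best replies: W→Medium; X→Light; Y→Medium; Z→Zero.
Echo's best replies: Zero→Y; Light→X; Medium→X; Heavy→Z.
The unique mutual best reply is (Light, X), giving (6, 8).
Delta's commitment gain: 7 − 6 = 1.

1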